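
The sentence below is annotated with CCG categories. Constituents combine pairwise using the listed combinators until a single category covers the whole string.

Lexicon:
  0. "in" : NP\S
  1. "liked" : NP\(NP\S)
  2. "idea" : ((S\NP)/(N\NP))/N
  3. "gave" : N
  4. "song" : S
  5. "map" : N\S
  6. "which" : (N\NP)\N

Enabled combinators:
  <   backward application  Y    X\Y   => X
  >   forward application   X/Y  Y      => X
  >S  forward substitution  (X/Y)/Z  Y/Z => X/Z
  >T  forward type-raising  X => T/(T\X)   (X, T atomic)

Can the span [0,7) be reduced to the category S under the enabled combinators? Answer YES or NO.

[0,7] S   <
  [0,2] NP   <
    [0,1] "in" : NP\S
    [1,2] "liked" : NP\(NP\S)
  [2,7] S\NP   >
    [2,4] (S\NP)/(N\NP)   >
      [2,3] "idea" : ((S\NP)/(N\NP))/N
      [3,4] "gave" : N
    [4,7] N\NP   <
      [4,6] N   >
        [4,5] N/(N\S)   >T
          [4,5] "song" : S
        [5,6] "map" : N\S
      [6,7] "which" : (N\NP)\N

YES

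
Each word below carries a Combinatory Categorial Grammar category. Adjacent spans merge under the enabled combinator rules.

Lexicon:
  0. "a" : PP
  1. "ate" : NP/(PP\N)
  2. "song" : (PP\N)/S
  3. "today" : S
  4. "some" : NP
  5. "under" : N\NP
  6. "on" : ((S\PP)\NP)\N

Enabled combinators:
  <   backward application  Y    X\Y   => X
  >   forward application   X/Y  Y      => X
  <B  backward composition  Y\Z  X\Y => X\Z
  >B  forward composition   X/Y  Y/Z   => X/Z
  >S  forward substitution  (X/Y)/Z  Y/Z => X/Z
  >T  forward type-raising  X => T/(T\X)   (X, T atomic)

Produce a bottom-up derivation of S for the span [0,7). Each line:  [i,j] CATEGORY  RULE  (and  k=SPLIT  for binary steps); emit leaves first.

[0,7] S   <
  [0,1] "a" : PP
  [1,7] S\PP   <
    [1,4] NP   >
      [1,2] "ate" : NP/(PP\N)
      [2,4] PP\N   >
        [2,3] "song" : (PP\N)/S
        [3,4] "today" : S
    [4,7] (S\PP)\NP   <
      [4,6] N   <
        [4,5] "some" : NP
        [5,6] "under" : N\NP
      [6,7] "on" : ((S\PP)\NP)\N

[0,1] PP  lex  "a"
[1,2] NP/(PP\N)  lex  "ate"
[2,3] (PP\N)/S  lex  "song"
[3,4] S  lex  "today"
[2,4] PP\N  >  k=3
[1,4] NP  >  k=2
[4,5] NP  lex  "some"
[5,6] N\NP  lex  "under"
[4,6] N  <  k=5
[6,7] ((S\PP)\NP)\N  lex  "on"
[4,7] (S\PP)\NP  <  k=6
[1,7] S\PP  <  k=4
[0,7] S  <  k=1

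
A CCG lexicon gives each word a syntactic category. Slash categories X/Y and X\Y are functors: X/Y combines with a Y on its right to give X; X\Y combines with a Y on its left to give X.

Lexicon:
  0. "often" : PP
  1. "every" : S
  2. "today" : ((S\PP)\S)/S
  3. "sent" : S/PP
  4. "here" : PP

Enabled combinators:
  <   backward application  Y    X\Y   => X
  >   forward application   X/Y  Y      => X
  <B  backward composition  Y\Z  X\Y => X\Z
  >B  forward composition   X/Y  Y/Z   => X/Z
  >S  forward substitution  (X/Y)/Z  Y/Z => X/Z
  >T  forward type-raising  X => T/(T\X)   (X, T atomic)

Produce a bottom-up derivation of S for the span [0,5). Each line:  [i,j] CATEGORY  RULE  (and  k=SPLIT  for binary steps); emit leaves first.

[0,1] PP  lex  "often"
[1,2] S  lex  "every"
[2,3] ((S\PP)\S)/S  lex  "today"
[3,4] S/PP  lex  "sent"
[4,5] PP  lex  "here"
[3,5] S  >  k=4
[2,5] (S\PP)\S  >  k=3
[1,5] S\PP  <  k=2
[0,5] S  <  k=1

[0,5] S   <
  [0,1] "often" : PP
  [1,5] S\PP   <
    [1,2] "every" : S
    [2,5] (S\PP)\S   >
      [2,3] "today" : ((S\PP)\S)/S
      [3,5] S   >
        [3,4] "sent" : S/PP
        [4,5] "here" : PP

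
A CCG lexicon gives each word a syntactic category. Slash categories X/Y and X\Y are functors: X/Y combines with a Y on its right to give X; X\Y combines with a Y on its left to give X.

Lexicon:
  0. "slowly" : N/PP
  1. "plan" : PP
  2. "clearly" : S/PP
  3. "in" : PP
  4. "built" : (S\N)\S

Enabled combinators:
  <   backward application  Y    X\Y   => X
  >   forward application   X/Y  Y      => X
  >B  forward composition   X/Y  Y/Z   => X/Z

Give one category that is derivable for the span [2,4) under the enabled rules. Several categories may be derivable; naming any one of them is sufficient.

[0,5] S   <
  [0,2] N   >
    [0,1] "slowly" : N/PP
    [1,2] "plan" : PP
  [2,5] S\N   <
    [2,4] S   >
      [2,3] "clearly" : S/PP
      [3,4] "in" : PP
    [4,5] "built" : (S\N)\S

S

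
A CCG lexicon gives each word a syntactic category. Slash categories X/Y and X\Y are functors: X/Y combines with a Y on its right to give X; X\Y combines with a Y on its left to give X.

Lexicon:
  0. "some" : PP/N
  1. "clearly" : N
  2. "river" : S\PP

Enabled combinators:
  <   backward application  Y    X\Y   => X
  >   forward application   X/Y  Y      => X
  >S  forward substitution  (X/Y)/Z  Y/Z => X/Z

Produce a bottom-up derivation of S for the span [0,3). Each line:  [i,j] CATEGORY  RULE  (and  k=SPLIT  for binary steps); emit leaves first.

[0,3] S   <
  [0,2] PP   >
    [0,1] "some" : PP/N
    [1,2] "clearly" : N
  [2,3] "river" : S\PP

[0,1] PP/N  lex  "some"
[1,2] N  lex  "clearly"
[0,2] PP  >  k=1
[2,3] S\PP  lex  "river"
[0,3] S  <  k=2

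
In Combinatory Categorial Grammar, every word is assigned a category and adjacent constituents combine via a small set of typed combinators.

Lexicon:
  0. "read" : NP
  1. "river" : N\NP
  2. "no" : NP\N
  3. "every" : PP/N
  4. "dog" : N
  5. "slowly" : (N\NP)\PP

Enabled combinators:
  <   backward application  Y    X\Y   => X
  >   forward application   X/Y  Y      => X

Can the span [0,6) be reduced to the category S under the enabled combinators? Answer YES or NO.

NP N\NP NP\N PP/N N (N\NP)\PP
CKY chart[0,6] = {N}; S ∉ chart

NO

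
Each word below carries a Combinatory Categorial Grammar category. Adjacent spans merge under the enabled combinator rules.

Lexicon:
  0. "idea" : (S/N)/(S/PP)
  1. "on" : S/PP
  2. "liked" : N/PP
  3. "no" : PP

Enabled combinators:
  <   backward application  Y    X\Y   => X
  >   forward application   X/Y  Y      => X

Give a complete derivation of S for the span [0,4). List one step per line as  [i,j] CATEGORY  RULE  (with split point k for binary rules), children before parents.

[0,4] S   >
  [0,2] S/N   >
    [0,1] "idea" : (S/N)/(S/PP)
    [1,2] "on" : S/PP
  [2,4] N   >
    [2,3] "liked" : N/PP
    [3,4] "no" : PP

[0,1] (S/N)/(S/PP)  lex  "idea"
[1,2] S/PP  lex  "on"
[0,2] S/N  >  k=1
[2,3] N/PP  lex  "liked"
[3,4] PP  lex  "no"
[2,4] N  >  k=3
[0,4] S  >  k=2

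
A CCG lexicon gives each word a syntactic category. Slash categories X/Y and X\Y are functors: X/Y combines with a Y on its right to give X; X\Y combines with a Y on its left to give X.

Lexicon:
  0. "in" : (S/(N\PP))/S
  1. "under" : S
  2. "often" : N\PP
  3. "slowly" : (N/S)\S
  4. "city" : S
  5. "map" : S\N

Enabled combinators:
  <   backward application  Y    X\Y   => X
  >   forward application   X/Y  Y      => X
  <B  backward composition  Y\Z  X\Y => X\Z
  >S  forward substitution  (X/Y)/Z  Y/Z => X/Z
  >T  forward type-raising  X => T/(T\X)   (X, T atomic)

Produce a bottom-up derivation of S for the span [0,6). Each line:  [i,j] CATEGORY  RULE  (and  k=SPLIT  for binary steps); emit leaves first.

[0,6] S   <
  [0,5] N   >
    [0,4] N/S   <
      [0,3] S   >
        [0,2] S/(N\PP)   >
          [0,1] "in" : (S/(N\PP))/S
          [1,2] "under" : S
        [2,3] "often" : N\PP
      [3,4] "slowly" : (N/S)\S
    [4,5] "city" : S
  [5,6] "map" : S\N

[0,1] (S/(N\PP))/S  lex  "in"
[1,2] S  lex  "under"
[0,2] S/(N\PP)  >  k=1
[2,3] N\PP  lex  "often"
[0,3] S  >  k=2
[3,4] (N/S)\S  lex  "slowly"
[0,4] N/S  <  k=3
[4,5] S  lex  "city"
[0,5] N  >  k=4
[5,6] S\N  lex  "map"
[0,6] S  <  k=5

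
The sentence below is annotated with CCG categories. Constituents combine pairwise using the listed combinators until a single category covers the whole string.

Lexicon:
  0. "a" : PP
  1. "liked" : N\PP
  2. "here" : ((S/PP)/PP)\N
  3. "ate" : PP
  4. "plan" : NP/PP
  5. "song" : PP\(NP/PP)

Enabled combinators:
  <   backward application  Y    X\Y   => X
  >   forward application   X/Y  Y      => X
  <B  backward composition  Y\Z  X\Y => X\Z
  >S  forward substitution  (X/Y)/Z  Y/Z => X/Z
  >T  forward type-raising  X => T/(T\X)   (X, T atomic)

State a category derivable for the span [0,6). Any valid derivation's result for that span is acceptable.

S

[0,6] S   >
  [0,4] S/PP   >
    [0,3] (S/PP)/PP   <
      [0,2] N   >
        [0,1] N/(N\PP)   >T
          [0,1] "a" : PP
        [1,2] "liked" : N\PP
      [2,3] "here" : ((S/PP)/PP)\N
    [3,4] "ate" : PP
  [4,6] PP   <
    [4,5] "plan" : NP/PP
    [5,6] "song" : PP\(NP/PP)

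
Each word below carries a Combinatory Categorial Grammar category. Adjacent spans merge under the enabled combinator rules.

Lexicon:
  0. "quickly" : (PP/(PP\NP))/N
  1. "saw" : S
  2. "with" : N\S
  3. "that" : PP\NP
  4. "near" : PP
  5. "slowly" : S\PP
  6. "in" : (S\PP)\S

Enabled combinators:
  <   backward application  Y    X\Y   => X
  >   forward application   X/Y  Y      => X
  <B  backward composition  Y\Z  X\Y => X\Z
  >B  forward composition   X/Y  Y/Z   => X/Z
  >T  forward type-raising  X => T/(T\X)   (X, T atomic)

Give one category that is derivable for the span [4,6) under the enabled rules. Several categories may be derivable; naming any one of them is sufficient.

S

[0,7] S   <
  [0,4] PP   >
    [0,3] PP/(PP\NP)   >
      [0,1] "quickly" : (PP/(PP\NP))/N
      [1,3] N   <
        [1,2] "saw" : S
        [2,3] "with" : N\S
    [3,4] "that" : PP\NP
  [4,7] S\PP   <
    [4,6] S   <
      [4,5] "near" : PP
      [5,6] "slowly" : S\PP
    [6,7] "in" : (S\PP)\S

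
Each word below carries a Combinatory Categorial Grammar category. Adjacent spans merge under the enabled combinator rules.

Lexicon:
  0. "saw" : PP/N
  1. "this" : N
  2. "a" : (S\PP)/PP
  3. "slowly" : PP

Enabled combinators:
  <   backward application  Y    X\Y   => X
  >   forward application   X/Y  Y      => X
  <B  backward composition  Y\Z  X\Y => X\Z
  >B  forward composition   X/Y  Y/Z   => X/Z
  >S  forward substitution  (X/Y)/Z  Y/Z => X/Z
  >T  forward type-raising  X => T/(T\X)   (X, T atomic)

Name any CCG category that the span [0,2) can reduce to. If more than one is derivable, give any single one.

[0,4] S   <
  [0,2] PP   >
    [0,1] "saw" : PP/N
    [1,2] "this" : N
  [2,4] S\PP   >
    [2,3] "a" : (S\PP)/PP
    [3,4] "slowly" : PP

PP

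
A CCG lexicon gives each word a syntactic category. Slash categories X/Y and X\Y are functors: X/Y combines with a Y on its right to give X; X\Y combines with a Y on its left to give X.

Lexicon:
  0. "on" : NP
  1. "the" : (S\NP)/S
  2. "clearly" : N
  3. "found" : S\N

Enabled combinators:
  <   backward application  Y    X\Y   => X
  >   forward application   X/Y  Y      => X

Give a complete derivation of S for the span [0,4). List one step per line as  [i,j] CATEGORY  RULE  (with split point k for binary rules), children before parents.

[0,4] S   <
  [0,1] "on" : NP
  [1,4] S\NP   >
    [1,2] "the" : (S\NP)/S
    [2,4] S   <
      [2,3] "clearly" : N
      [3,4] "found" : S\N

[0,1] NP  lex  "on"
[1,2] (S\NP)/S  lex  "the"
[2,3] N  lex  "clearly"
[3,4] S\N  lex  "found"
[2,4] S  <  k=3
[1,4] S\NP  >  k=2
[0,4] S  <  k=1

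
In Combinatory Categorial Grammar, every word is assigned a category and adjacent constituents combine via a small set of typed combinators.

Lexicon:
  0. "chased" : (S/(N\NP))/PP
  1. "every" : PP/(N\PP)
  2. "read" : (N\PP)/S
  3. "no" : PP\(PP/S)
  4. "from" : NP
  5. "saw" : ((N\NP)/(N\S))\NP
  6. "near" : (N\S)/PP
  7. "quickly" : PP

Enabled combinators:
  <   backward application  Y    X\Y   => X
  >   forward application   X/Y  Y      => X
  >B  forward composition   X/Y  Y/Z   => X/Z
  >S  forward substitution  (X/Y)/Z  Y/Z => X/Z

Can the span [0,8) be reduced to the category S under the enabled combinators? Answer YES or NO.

YES

[0,8] S   >
  [0,4] S/(N\NP)   >
    [0,1] "chased" : (S/(N\NP))/PP
    [1,4] PP   <
      [1,3] PP/S   >B
        [1,2] "every" : PP/(N\PP)
        [2,3] "read" : (N\PP)/S
      [3,4] "no" : PP\(PP/S)
  [4,8] N\NP   >
    [4,6] (N\NP)/(N\S)   <
      [4,5] "from" : NP
      [5,6] "saw" : ((N\NP)/(N\S))\NP
    [6,8] N\S   >
      [6,7] "near" : (N\S)/PP
      [7,8] "quickly" : PP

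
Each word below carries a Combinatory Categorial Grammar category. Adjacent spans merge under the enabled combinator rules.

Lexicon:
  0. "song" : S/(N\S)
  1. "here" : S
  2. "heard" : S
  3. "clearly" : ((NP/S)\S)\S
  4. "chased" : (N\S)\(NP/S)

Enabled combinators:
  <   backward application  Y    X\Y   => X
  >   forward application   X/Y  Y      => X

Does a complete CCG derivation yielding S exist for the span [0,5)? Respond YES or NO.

[0,5] S   >
  [0,1] "song" : S/(N\S)
  [1,5] N\S   <
    [1,4] NP/S   <
      [1,2] "here" : S
      [2,4] (NP/S)\S   <
        [2,3] "heard" : S
        [3,4] "clearly" : ((NP/S)\S)\S
    [4,5] "chased" : (N\S)\(NP/S)

YES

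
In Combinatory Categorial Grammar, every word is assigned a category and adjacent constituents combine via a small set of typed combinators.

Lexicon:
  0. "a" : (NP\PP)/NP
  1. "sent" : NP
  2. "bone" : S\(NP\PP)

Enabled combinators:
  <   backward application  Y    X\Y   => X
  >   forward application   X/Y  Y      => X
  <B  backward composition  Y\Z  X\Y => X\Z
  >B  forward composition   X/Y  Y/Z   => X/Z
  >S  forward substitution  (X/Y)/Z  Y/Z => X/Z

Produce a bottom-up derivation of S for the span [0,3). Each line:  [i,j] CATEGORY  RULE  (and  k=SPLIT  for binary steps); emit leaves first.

[0,1] (NP\PP)/NP  lex  "a"
[1,2] NP  lex  "sent"
[0,2] NP\PP  >  k=1
[2,3] S\(NP\PP)  lex  "bone"
[0,3] S  <  k=2

[0,3] S   <
  [0,2] NP\PP   >
    [0,1] "a" : (NP\PP)/NP
    [1,2] "sent" : NP
  [2,3] "bone" : S\(NP\PP)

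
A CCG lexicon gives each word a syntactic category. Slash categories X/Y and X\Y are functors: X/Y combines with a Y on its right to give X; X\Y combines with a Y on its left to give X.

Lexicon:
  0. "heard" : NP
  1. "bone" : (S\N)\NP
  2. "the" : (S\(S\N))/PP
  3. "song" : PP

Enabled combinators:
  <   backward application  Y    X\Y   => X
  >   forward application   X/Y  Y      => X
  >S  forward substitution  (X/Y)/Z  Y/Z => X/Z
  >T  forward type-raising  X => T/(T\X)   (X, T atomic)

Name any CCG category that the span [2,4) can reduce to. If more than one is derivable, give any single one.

[0,4] S   <
  [0,2] S\N   <
    [0,1] "heard" : NP
    [1,2] "bone" : (S\N)\NP
  [2,4] S\(S\N)   >
    [2,3] "the" : (S\(S\N))/PP
    [3,4] "song" : PP

S\(S\N)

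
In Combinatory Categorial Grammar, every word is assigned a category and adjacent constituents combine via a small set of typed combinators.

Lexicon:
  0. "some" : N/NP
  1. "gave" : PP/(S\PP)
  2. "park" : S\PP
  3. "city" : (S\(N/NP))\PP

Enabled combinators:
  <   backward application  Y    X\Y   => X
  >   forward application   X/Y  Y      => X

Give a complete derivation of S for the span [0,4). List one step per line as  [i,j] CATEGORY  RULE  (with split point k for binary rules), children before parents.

[0,4] S   <
  [0,1] "some" : N/NP
  [1,4] S\(N/NP)   <
    [1,3] PP   >
      [1,2] "gave" : PP/(S\PP)
      [2,3] "park" : S\PP
    [3,4] "city" : (S\(N/NP))\PP

[0,1] N/NP  lex  "some"
[1,2] PP/(S\PP)  lex  "gave"
[2,3] S\PP  lex  "park"
[1,3] PP  >  k=2
[3,4] (S\(N/NP))\PP  lex  "city"
[1,4] S\(N/NP)  <  k=3
[0,4] S  <  k=1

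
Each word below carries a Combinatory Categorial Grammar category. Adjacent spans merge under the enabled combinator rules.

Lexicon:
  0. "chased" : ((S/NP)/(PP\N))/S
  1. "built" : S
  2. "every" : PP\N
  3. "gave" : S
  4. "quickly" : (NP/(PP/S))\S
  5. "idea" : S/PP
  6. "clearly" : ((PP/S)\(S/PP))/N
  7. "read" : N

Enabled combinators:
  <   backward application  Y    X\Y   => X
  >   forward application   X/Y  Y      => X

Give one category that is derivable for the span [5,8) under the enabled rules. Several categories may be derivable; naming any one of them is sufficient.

[0,8] S   >
  [0,3] S/NP   >
    [0,2] (S/NP)/(PP\N)   >
      [0,1] "chased" : ((S/NP)/(PP\N))/S
      [1,2] "built" : S
    [2,3] "every" : PP\N
  [3,8] NP   >
    [3,5] NP/(PP/S)   <
      [3,4] "gave" : S
      [4,5] "quickly" : (NP/(PP/S))\S
    [5,8] PP/S   <
      [5,6] "idea" : S/PP
      [6,8] (PP/S)\(S/PP)   >
        [6,7] "clearly" : ((PP/S)\(S/PP))/N
        [7,8] "read" : N

PP/S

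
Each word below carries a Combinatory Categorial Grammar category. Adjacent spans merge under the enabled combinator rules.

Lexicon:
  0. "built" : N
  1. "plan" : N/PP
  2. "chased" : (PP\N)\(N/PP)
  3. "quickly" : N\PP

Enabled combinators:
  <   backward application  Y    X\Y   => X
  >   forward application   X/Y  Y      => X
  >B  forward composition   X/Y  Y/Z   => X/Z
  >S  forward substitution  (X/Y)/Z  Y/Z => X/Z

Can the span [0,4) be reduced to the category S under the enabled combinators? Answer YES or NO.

N N/PP (PP\N)\(N/PP) N\PP
CKY chart[0,4] = {N}; S ∉ chart

NO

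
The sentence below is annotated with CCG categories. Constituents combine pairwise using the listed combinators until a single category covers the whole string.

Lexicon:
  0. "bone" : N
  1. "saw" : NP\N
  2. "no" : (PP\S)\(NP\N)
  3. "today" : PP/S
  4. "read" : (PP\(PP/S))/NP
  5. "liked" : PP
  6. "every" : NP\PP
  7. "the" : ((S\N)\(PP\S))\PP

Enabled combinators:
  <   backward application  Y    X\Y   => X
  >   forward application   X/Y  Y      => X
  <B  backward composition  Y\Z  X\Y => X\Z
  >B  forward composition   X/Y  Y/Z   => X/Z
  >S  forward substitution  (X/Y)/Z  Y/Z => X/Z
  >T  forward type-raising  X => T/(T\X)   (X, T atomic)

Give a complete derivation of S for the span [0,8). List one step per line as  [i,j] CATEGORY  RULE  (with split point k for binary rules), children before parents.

[0,8] S   <
  [0,1] "bone" : N
  [1,8] S\N   <
    [1,3] PP\S   <
      [1,2] "saw" : NP\N
      [2,3] "no" : (PP\S)\(NP\N)
    [3,8] (S\N)\(PP\S)   <
      [3,7] PP   <
        [3,4] "today" : PP/S
        [4,7] PP\(PP/S)   >
          [4,5] "read" : (PP\(PP/S))/NP
          [5,7] NP   <
            [5,6] "liked" : PP
            [6,7] "every" : NP\PP
      [7,8] "the" : ((S\N)\(PP\S))\PP

[0,1] N  lex  "bone"
[1,2] NP\N  lex  "saw"
[2,3] (PP\S)\(NP\N)  lex  "no"
[1,3] PP\S  <  k=2
[3,4] PP/S  lex  "today"
[4,5] (PP\(PP/S))/NP  lex  "read"
[5,6] PP  lex  "liked"
[6,7] NP\PP  lex  "every"
[5,7] NP  <  k=6
[4,7] PP\(PP/S)  >  k=5
[3,7] PP  <  k=4
[7,8] ((S\N)\(PP\S))\PP  lex  "the"
[3,8] (S\N)\(PP\S)  <  k=7
[1,8] S\N  <  k=3
[0,8] S  <  k=1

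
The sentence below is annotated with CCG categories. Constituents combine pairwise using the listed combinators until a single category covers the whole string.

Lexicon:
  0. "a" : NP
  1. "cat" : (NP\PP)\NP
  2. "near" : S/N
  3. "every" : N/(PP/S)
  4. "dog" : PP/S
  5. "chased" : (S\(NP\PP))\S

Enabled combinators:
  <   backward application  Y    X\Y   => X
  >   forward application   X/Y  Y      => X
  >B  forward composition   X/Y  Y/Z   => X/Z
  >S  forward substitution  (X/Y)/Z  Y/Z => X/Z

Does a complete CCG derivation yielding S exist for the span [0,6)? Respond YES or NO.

YES

[0,6] S   <
  [0,2] NP\PP   <
    [0,1] "a" : NP
    [1,2] "cat" : (NP\PP)\NP
  [2,6] S\(NP\PP)   <
    [2,5] S   >
      [2,3] "near" : S/N
      [3,5] N   >
        [3,4] "every" : N/(PP/S)
        [4,5] "dog" : PP/S
    [5,6] "chased" : (S\(NP\PP))\S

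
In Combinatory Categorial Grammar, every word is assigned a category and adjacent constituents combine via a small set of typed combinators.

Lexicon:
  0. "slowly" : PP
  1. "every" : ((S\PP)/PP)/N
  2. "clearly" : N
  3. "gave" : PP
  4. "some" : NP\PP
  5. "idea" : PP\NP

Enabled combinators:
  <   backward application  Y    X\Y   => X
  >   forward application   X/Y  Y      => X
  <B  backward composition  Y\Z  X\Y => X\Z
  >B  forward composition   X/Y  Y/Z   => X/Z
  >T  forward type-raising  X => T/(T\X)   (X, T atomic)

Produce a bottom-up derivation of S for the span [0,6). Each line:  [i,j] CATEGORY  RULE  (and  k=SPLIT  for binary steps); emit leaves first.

[0,6] S   >
  [0,1] S/(S\PP)   >T
    [0,1] "slowly" : PP
  [1,6] S\PP   >
    [1,3] (S\PP)/PP   >
      [1,2] "every" : ((S\PP)/PP)/N
      [2,3] "clearly" : N
    [3,6] PP   <
      [3,5] NP   >
        [3,4] NP/(NP\PP)   >T
          [3,4] "gave" : PP
        [4,5] "some" : NP\PP
      [5,6] "idea" : PP\NP

[0,1] PP  lex  "slowly"
[0,1] S/(S\PP)  >T
[1,2] ((S\PP)/PP)/N  lex  "every"
[2,3] N  lex  "clearly"
[1,3] (S\PP)/PP  >  k=2
[3,4] PP  lex  "gave"
[3,4] NP/(NP\PP)  >T
[4,5] NP\PP  lex  "some"
[3,5] NP  >  k=4
[5,6] PP\NP  lex  "idea"
[3,6] PP  <  k=5
[1,6] S\PP  >  k=3
[0,6] S  >  k=1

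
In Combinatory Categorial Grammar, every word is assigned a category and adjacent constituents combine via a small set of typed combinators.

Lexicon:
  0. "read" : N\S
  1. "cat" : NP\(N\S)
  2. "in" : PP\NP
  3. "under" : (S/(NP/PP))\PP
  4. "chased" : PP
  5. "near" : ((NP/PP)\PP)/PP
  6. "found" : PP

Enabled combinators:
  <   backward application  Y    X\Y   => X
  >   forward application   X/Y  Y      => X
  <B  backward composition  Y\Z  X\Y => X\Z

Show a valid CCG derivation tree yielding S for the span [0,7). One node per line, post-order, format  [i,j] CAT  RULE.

[0,7] S   >
  [0,4] S/(NP/PP)   <
    [0,3] PP   <
      [0,2] NP   <
        [0,1] "read" : N\S
        [1,2] "cat" : NP\(N\S)
      [2,3] "in" : PP\NP
    [3,4] "under" : (S/(NP/PP))\PP
  [4,7] NP/PP   <
    [4,5] "chased" : PP
    [5,7] (NP/PP)\PP   >
      [5,6] "near" : ((NP/PP)\PP)/PP
      [6,7] "found" : PP

[0,1] N\S  lex  "read"
[1,2] NP\(N\S)  lex  "cat"
[0,2] NP  <  k=1
[2,3] PP\NP  lex  "in"
[0,3] PP  <  k=2
[3,4] (S/(NP/PP))\PP  lex  "under"
[0,4] S/(NP/PP)  <  k=3
[4,5] PP  lex  "chased"
[5,6] ((NP/PP)\PP)/PP  lex  "near"
[6,7] PP  lex  "found"
[5,7] (NP/PP)\PP  >  k=6
[4,7] NP/PP  <  k=5
[0,7] S  >  k=4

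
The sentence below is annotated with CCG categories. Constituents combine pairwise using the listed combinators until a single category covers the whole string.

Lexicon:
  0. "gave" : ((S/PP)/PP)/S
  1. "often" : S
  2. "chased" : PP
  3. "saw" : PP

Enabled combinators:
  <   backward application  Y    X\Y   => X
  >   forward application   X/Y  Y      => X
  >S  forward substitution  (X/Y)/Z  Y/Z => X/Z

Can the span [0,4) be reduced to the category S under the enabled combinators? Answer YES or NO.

[0,4] S   >
  [0,3] S/PP   >
    [0,2] (S/PP)/PP   >
      [0,1] "gave" : ((S/PP)/PP)/S
      [1,2] "often" : S
    [2,3] "chased" : PP
  [3,4] "saw" : PP

YES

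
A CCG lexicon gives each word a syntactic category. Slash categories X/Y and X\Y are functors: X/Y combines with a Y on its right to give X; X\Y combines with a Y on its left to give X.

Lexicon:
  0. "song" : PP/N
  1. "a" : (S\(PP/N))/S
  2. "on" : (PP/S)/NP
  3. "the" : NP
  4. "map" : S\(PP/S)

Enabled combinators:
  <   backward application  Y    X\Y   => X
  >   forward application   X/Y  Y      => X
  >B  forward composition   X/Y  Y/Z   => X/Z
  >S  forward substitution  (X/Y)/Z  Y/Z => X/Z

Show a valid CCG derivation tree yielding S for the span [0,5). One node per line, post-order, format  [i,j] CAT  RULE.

[0,1] PP/N  lex  "song"
[1,2] (S\(PP/N))/S  lex  "a"
[2,3] (PP/S)/NP  lex  "on"
[3,4] NP  lex  "the"
[2,4] PP/S  >  k=3
[4,5] S\(PP/S)  lex  "map"
[2,5] S  <  k=4
[1,5] S\(PP/N)  >  k=2
[0,5] S  <  k=1

[0,5] S   <
  [0,1] "song" : PP/N
  [1,5] S\(PP/N)   >
    [1,2] "a" : (S\(PP/N))/S
    [2,5] S   <
      [2,4] PP/S   >
        [2,3] "on" : (PP/S)/NP
        [3,4] "the" : NP
      [4,5] "map" : S\(PP/S)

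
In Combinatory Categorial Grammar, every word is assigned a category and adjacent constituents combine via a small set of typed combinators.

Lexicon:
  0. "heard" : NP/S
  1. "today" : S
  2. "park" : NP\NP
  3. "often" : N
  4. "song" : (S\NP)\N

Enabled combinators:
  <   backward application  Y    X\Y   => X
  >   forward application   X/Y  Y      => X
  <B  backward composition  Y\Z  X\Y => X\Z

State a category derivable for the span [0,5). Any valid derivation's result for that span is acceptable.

S

[0,5] S   <
  [0,2] NP   >
    [0,1] "heard" : NP/S
    [1,2] "today" : S
  [2,5] S\NP   <B
    [2,3] "park" : NP\NP
    [3,5] S\NP   <
      [3,4] "often" : N
      [4,5] "song" : (S\NP)\N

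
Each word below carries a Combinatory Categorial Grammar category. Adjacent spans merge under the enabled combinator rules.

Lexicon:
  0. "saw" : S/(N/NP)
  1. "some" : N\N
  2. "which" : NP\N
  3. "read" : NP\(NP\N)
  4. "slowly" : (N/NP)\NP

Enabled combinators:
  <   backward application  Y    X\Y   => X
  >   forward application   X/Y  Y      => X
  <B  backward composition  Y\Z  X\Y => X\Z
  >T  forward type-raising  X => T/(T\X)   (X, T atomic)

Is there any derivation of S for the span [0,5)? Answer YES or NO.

[0,5] S   >
  [0,1] "saw" : S/(N/NP)
  [1,5] N/NP   <
    [1,4] NP   <
      [1,3] NP\N   <B
        [1,2] "some" : N\N
        [2,3] "which" : NP\N
      [3,4] "read" : NP\(NP\N)
    [4,5] "slowly" : (N/NP)\NP

YES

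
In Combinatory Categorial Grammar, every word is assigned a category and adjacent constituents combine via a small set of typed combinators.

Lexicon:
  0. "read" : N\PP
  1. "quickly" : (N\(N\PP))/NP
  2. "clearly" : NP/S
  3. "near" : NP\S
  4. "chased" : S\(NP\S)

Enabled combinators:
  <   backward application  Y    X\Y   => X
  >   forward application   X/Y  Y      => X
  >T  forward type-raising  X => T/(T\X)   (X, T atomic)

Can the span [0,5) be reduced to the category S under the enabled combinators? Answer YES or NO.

NO

N\PP (N\(N\PP))/NP NP/S NP\S S\(NP\S)
CKY chart[0,5] = {N, N/(N\N), NP/(NP\N), PP/(PP\N), S/(S\N)}; S ∉ chart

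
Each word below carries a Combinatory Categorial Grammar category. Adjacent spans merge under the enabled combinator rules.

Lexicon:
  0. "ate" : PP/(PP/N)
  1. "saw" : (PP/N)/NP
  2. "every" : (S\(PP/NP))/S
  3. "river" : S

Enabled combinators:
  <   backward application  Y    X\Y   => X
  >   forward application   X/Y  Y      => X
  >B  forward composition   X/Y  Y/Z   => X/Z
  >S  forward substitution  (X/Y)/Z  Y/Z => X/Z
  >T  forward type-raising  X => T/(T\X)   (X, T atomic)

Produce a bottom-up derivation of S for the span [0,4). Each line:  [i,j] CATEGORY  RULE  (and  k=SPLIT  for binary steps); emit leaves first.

[0,4] S   <
  [0,2] PP/NP   >B
    [0,1] "ate" : PP/(PP/N)
    [1,2] "saw" : (PP/N)/NP
  [2,4] S\(PP/NP)   >
    [2,3] "every" : (S\(PP/NP))/S
    [3,4] "river" : S

[0,1] PP/(PP/N)  lex  "ate"
[1,2] (PP/N)/NP  lex  "saw"
[0,2] PP/NP  >B  k=1
[2,3] (S\(PP/NP))/S  lex  "every"
[3,4] S  lex  "river"
[2,4] S\(PP/NP)  >  k=3
[0,4] S  <  k=2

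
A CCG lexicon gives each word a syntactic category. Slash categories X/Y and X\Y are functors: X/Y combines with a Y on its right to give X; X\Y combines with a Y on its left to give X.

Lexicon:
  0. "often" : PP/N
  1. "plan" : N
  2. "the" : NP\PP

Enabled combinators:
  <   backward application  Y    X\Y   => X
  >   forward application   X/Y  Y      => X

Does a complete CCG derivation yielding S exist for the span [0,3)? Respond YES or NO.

PP/N N NP\PP
CKY chart[0,3] = {NP}; S ∉ chart

NO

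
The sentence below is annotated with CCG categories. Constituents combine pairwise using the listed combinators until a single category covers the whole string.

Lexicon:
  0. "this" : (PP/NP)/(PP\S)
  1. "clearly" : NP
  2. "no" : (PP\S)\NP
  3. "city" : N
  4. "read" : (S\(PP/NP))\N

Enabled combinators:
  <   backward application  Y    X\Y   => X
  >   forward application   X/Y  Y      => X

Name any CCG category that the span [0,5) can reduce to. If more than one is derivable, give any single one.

[0,5] S   <
  [0,3] PP/NP   >
    [0,1] "this" : (PP/NP)/(PP\S)
    [1,3] PP\S   <
      [1,2] "clearly" : NP
      [2,3] "no" : (PP\S)\NP
  [3,5] S\(PP/NP)   <
    [3,4] "city" : N
    [4,5] "read" : (S\(PP/NP))\N

S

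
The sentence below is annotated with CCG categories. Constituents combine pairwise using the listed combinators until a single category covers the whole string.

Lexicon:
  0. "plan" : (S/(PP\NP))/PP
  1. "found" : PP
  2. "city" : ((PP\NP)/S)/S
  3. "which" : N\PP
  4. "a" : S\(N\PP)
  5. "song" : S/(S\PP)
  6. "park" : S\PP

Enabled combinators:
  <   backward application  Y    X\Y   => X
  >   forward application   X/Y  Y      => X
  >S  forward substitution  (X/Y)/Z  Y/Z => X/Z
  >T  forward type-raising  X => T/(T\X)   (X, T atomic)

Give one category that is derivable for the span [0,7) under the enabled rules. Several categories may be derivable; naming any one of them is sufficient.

[0,7] S   >
  [0,2] S/(PP\NP)   >
    [0,1] "plan" : (S/(PP\NP))/PP
    [1,2] "found" : PP
  [2,7] PP\NP   >
    [2,5] (PP\NP)/S   >
      [2,3] "city" : ((PP\NP)/S)/S
      [3,5] S   <
        [3,4] "which" : N\PP
        [4,5] "a" : S\(N\PP)
    [5,7] S   >
      [5,6] "song" : S/(S\PP)
      [6,7] "park" : S\PP

S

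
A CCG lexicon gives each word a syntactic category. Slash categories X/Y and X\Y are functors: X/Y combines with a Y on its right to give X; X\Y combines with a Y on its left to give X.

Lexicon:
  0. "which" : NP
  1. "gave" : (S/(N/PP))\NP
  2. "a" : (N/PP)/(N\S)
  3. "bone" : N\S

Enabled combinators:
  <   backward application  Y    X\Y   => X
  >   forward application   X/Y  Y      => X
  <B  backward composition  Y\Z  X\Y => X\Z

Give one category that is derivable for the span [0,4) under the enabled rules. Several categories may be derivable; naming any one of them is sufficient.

[0,4] S   >
  [0,2] S/(N/PP)   <
    [0,1] "which" : NP
    [1,2] "gave" : (S/(N/PP))\NP
  [2,4] N/PP   >
    [2,3] "a" : (N/PP)/(N\S)
    [3,4] "bone" : N\S

S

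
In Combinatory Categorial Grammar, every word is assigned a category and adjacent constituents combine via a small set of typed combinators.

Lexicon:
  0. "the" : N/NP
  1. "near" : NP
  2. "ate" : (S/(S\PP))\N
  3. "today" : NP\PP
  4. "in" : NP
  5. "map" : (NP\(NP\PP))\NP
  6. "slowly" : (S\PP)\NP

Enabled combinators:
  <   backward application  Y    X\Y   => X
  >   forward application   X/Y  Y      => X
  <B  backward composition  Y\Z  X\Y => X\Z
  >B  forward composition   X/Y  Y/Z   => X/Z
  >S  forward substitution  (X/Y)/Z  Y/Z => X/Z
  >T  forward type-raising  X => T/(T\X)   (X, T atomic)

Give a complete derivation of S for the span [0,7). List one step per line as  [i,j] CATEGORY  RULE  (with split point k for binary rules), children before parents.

[0,1] N/NP  lex  "the"
[1,2] NP  lex  "near"
[0,2] N  >  k=1
[2,3] (S/(S\PP))\N  lex  "ate"
[0,3] S/(S\PP)  <  k=2
[3,4] NP\PP  lex  "today"
[4,5] NP  lex  "in"
[5,6] (NP\(NP\PP))\NP  lex  "map"
[4,6] NP\(NP\PP)  <  k=5
[3,6] NP  <  k=4
[6,7] (S\PP)\NP  lex  "slowly"
[3,7] S\PP  <  k=6
[0,7] S  >  k=3

[0,7] S   >
  [0,3] S/(S\PP)   <
    [0,2] N   >
      [0,1] "the" : N/NP
      [1,2] "near" : NP
    [2,3] "ate" : (S/(S\PP))\N
  [3,7] S\PP   <
    [3,6] NP   <
      [3,4] "today" : NP\PP
      [4,6] NP\(NP\PP)   <
        [4,5] "in" : NP
        [5,6] "map" : (NP\(NP\PP))\NP
    [6,7] "slowly" : (S\PP)\NP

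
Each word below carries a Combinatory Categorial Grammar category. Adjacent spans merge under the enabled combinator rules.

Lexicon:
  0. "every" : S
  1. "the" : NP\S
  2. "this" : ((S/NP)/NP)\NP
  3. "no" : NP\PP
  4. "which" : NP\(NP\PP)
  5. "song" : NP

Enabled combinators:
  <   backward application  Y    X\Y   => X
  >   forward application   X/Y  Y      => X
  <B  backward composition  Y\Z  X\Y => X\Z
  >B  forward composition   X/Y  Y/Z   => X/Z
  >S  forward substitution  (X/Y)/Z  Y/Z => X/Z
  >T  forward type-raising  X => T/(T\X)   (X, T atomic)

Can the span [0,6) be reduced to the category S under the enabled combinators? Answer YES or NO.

[0,6] S   >
  [0,5] S/NP   >
    [0,3] (S/NP)/NP   <
      [0,2] NP   >
        [0,1] NP/(NP\S)   >T
          [0,1] "every" : S
        [1,2] "the" : NP\S
      [2,3] "this" : ((S/NP)/NP)\NP
    [3,5] NP   <
      [3,4] "no" : NP\PP
      [4,5] "which" : NP\(NP\PP)
  [5,6] "song" : NP

YES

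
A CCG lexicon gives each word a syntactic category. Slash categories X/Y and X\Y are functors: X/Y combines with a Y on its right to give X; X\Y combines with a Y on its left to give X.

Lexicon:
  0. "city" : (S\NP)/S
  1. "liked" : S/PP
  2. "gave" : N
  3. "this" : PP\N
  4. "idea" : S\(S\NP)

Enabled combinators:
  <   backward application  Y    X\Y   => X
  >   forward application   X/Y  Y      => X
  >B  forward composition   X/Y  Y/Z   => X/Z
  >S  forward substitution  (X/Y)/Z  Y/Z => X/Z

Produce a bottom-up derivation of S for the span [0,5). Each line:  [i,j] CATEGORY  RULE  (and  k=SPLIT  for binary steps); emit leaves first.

[0,5] S   <
  [0,4] S\NP   >
    [0,1] "city" : (S\NP)/S
    [1,4] S   >
      [1,2] "liked" : S/PP
      [2,4] PP   <
        [2,3] "gave" : N
        [3,4] "this" : PP\N
  [4,5] "idea" : S\(S\NP)

[0,1] (S\NP)/S  lex  "city"
[1,2] S/PP  lex  "liked"
[2,3] N  lex  "gave"
[3,4] PP\N  lex  "this"
[2,4] PP  <  k=3
[1,4] S  >  k=2
[0,4] S\NP  >  k=1
[4,5] S\(S\NP)  lex  "idea"
[0,5] S  <  k=4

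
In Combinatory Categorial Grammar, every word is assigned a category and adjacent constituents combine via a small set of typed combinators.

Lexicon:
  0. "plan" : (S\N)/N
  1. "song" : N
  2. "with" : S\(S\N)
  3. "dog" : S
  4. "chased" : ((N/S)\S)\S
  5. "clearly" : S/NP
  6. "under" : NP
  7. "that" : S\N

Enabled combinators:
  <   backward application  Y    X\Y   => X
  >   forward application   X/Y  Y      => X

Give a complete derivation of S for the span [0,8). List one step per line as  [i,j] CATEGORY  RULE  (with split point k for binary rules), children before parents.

[0,1] (S\N)/N  lex  "plan"
[1,2] N  lex  "song"
[0,2] S\N  >  k=1
[2,3] S\(S\N)  lex  "with"
[0,3] S  <  k=2
[3,4] S  lex  "dog"
[4,5] ((N/S)\S)\S  lex  "chased"
[3,5] (N/S)\S  <  k=4
[0,5] N/S  <  k=3
[5,6] S/NP  lex  "clearly"
[6,7] NP  lex  "under"
[5,7] S  >  k=6
[0,7] N  >  k=5
[7,8] S\N  lex  "that"
[0,8] S  <  k=7

[0,8] S   <
  [0,7] N   >
    [0,5] N/S   <
      [0,3] S   <
        [0,2] S\N   >
          [0,1] "plan" : (S\N)/N
          [1,2] "song" : N
        [2,3] "with" : S\(S\N)
      [3,5] (N/S)\S   <
        [3,4] "dog" : S
        [4,5] "chased" : ((N/S)\S)\S
    [5,7] S   >
      [5,6] "clearly" : S/NP
      [6,7] "under" : NP
  [7,8] "that" : S\N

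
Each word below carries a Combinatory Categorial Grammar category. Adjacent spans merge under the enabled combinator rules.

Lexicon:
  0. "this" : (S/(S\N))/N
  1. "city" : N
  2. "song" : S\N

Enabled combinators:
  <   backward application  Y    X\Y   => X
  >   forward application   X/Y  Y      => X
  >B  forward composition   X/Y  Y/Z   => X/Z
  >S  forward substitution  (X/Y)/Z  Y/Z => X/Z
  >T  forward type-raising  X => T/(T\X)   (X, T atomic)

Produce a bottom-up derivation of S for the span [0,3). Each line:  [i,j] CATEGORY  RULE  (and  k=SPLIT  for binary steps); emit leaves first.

[0,1] (S/(S\N))/N  lex  "this"
[1,2] N  lex  "city"
[0,2] S/(S\N)  >  k=1
[2,3] S\N  lex  "song"
[0,3] S  >  k=2

[0,3] S   >
  [0,2] S/(S\N)   >
    [0,1] "this" : (S/(S\N))/N
    [1,2] "city" : N
  [2,3] "song" : S\N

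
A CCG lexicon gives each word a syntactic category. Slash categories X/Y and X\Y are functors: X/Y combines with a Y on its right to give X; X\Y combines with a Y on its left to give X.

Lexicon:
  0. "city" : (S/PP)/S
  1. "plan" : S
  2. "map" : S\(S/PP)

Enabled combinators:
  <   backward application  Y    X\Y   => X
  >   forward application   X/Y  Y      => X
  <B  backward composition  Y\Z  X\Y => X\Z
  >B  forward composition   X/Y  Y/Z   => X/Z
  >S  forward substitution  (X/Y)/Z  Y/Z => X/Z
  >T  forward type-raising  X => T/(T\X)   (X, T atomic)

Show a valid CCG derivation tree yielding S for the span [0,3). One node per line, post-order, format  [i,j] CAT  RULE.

[0,3] S   <
  [0,2] S/PP   >
    [0,1] "city" : (S/PP)/S
    [1,2] "plan" : S
  [2,3] "map" : S\(S/PP)

[0,1] (S/PP)/S  lex  "city"
[1,2] S  lex  "plan"
[0,2] S/PP  >  k=1
[2,3] S\(S/PP)  lex  "map"
[0,3] S  <  k=2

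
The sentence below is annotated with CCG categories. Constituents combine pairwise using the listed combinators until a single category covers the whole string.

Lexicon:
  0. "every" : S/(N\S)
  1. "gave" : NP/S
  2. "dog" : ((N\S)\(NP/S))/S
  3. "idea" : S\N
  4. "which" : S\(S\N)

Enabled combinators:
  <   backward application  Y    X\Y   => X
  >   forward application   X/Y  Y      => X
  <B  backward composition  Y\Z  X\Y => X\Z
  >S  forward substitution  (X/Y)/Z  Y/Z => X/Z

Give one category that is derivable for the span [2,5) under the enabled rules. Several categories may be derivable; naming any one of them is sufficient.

(N\S)\(NP/S)

[0,5] S   >
  [0,1] "every" : S/(N\S)
  [1,5] N\S   <
    [1,2] "gave" : NP/S
    [2,5] (N\S)\(NP/S)   >
      [2,3] "dog" : ((N\S)\(NP/S))/S
      [3,5] S   <
        [3,4] "idea" : S\N
        [4,5] "which" : S\(S\N)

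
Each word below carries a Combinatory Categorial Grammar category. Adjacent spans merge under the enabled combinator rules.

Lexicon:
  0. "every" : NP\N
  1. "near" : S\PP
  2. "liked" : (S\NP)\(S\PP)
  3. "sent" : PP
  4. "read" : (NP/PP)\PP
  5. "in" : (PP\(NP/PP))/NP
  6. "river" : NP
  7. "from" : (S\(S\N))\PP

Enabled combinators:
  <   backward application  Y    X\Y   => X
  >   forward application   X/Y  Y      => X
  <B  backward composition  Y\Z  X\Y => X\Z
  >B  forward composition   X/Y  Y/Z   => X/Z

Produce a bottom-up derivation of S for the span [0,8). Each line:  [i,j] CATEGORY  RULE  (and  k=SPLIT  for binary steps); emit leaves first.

[0,1] NP\N  lex  "every"
[1,2] S\PP  lex  "near"
[2,3] (S\NP)\(S\PP)  lex  "liked"
[1,3] S\NP  <  k=2
[0,3] S\N  <B  k=1
[3,4] PP  lex  "sent"
[4,5] (NP/PP)\PP  lex  "read"
[3,5] NP/PP  <  k=4
[5,6] (PP\(NP/PP))/NP  lex  "in"
[6,7] NP  lex  "river"
[5,7] PP\(NP/PP)  >  k=6
[3,7] PP  <  k=5
[7,8] (S\(S\N))\PP  lex  "from"
[3,8] S\(S\N)  <  k=7
[0,8] S  <  k=3

[0,8] S   <
  [0,3] S\N   <B
    [0,1] "every" : NP\N
    [1,3] S\NP   <
      [1,2] "near" : S\PP
      [2,3] "liked" : (S\NP)\(S\PP)
  [3,8] S\(S\N)   <
    [3,7] PP   <
      [3,5] NP/PP   <
        [3,4] "sent" : PP
        [4,5] "read" : (NP/PP)\PP
      [5,7] PP\(NP/PP)   >
        [5,6] "in" : (PP\(NP/PP))/NP
        [6,7] "river" : NP
    [7,8] "from" : (S\(S\N))\PP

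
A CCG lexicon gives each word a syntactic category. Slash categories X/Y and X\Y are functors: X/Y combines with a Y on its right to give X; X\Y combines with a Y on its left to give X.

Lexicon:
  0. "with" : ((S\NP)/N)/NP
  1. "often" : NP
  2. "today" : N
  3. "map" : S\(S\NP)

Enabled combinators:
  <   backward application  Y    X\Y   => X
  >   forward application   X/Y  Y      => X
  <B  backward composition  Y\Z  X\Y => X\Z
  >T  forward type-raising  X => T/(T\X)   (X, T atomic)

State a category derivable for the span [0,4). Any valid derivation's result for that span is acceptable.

S

[0,4] S   <
  [0,3] S\NP   >
    [0,2] (S\NP)/N   >
      [0,1] "with" : ((S\NP)/N)/NP
      [1,2] "often" : NP
    [2,3] "today" : N
  [3,4] "map" : S\(S\NP)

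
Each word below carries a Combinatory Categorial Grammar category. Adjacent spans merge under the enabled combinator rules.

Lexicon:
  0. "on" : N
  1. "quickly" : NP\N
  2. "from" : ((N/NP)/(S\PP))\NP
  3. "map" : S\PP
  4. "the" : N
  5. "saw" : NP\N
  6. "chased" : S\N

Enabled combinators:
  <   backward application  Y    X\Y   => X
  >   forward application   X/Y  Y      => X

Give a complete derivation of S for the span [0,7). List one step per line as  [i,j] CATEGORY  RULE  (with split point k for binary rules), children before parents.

[0,7] S   <
  [0,6] N   >
    [0,4] N/NP   >
      [0,3] (N/NP)/(S\PP)   <
        [0,2] NP   <
          [0,1] "on" : N
          [1,2] "quickly" : NP\N
        [2,3] "from" : ((N/NP)/(S\PP))\NP
      [3,4] "map" : S\PP
    [4,6] NP   <
      [4,5] "the" : N
      [5,6] "saw" : NP\N
  [6,7] "chased" : S\N

[0,1] N  lex  "on"
[1,2] NP\N  lex  "quickly"
[0,2] NP  <  k=1
[2,3] ((N/NP)/(S\PP))\NP  lex  "from"
[0,3] (N/NP)/(S\PP)  <  k=2
[3,4] S\PP  lex  "map"
[0,4] N/NP  >  k=3
[4,5] N  lex  "the"
[5,6] NP\N  lex  "saw"
[4,6] NP  <  k=5
[0,6] N  >  k=4
[6,7] S\N  lex  "chased"
[0,7] S  <  k=6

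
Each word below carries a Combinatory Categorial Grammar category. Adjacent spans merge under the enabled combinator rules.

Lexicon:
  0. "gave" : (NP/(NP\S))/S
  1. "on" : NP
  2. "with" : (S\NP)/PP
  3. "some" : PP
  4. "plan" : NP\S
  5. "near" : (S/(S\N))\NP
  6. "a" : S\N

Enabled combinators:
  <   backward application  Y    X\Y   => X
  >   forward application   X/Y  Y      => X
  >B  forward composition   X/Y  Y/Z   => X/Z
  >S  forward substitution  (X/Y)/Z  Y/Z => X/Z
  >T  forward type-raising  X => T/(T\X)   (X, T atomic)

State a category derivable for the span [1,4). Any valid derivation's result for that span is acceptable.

S

[0,7] S   >
  [0,6] S/(S\N)   <
    [0,5] NP   >
      [0,4] NP/(NP\S)   >
        [0,1] "gave" : (NP/(NP\S))/S
        [1,4] S   >
          [1,2] S/(S\NP)   >T
            [1,2] "on" : NP
          [2,4] S\NP   >
            [2,3] "with" : (S\NP)/PP
            [3,4] "some" : PP
      [4,5] "plan" : NP\S
    [5,6] "near" : (S/(S\N))\NP
  [6,7] "a" : S\N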